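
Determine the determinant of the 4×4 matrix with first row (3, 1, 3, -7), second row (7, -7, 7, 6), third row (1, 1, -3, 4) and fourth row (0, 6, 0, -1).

1496

Expand along row 4 (it has 2 zeros):
  + (6) · M_42   where M_42 = det([3 3 -7; 7 7 6; 1 -3 4]) = 268
  + (-1) · M_44   where M_44 = det([3 1 3; 7 -7 7; 1 1 -3]) = 112
det = (+1)·(6)·(268) + (+1)·(-1)·(112) = 1496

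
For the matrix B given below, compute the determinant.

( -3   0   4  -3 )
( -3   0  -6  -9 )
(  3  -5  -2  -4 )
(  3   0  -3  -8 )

Expand along column 2 (it has 3 zeros):
  − (-5) · M_32   where M_32 = det([-3 4 -3; -3 -6 -9; 3 -3 -8]) = -348
det = (-1)·(-5)·(-348) = -1740

|B| = -1740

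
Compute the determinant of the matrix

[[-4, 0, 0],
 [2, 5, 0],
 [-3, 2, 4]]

The determinant is -80.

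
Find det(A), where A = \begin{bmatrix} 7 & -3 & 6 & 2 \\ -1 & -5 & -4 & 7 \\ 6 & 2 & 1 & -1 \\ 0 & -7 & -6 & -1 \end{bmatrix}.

det(A) = -2935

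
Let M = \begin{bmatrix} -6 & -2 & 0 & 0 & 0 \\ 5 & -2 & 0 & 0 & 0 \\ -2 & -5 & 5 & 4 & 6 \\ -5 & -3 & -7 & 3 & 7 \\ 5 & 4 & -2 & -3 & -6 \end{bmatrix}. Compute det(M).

M is block lower-triangular with a 2×2 block and a 3×3 block on the diagonal, so its determinant equals the product of the determinants of the diagonal blocks.
det of the 2×2 block = 22
det of the 3×3 block = -47
det = (22)·(-47) = -1034

det(M) = -1034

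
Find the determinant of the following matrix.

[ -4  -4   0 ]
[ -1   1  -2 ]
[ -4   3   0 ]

Expand along column 3:
  − (-2) · |-4 -4; -4 3| = −(-2)·(-12 − 16) = -56

-56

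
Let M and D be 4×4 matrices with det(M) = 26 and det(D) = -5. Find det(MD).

det(MD) = det(M)·det(D) = (26)·(-5) = -130

The determinant is -130.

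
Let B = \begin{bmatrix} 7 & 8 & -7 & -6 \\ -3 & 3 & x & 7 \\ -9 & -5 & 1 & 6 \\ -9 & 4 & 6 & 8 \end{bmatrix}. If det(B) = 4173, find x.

-5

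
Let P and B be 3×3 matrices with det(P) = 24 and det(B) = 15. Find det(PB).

det(PB) = det(P)·det(B) = (24)·(15) = 360

|PB| = 360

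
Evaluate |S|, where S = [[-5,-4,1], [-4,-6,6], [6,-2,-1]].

|S| = -174

Expand along row 1:
  + (-5) · |-6 6; -2 -1| = (-5)·(6 − (-12)) = -90
  − (-4) · |-4 6; 6 -1| = −(-4)·(4 − 36) = -128
  + 1 · |-4 -6; 6 -2| = 1·(8 − (-36)) = 44
Sum: (-90) + (-128) + (44) = -174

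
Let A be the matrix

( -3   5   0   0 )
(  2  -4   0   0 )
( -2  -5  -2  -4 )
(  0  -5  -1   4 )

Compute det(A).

det(A) = -24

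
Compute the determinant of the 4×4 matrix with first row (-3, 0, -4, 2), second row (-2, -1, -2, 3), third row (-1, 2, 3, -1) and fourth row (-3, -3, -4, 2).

The determinant is -75.

Expand along row 1 (it has 1 zero):
  + (-3) · M_11   where M_11 = det([-1 -2 3; 2 3 -1; -3 -4 2]) = 3
  + (-4) · M_13   where M_13 = det([-2 -1 3; -1 2 -1; -3 -3 2]) = 20
  − (2) · M_14   where M_14 = det([-2 -1 -2; -1 2 3; -3 -3 -4]) = -7
det = (+1)·(-3)·(3) + (+1)·(-4)·(20) + (-1)·(2)·(-7) = -75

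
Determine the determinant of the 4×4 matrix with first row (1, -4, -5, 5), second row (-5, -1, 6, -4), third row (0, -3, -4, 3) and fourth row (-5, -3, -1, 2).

Expand along row 3 (it has 1 zero):
  − (-3) · M_32   where M_32 = det([1 -5 5; -5 6 -4; -5 -1 2]) = 33
  + (-4) · M_33   where M_33 = det([1 -4 5; -5 -1 -4; -5 -3 2]) = -84
  − (3) · M_34   where M_34 = det([1 -4 -5; -5 -1 6; -5 -3 -1]) = 109
det = (-1)·(-3)·(33) + (+1)·(-4)·(-84) + (-1)·(3)·(109) = 108

108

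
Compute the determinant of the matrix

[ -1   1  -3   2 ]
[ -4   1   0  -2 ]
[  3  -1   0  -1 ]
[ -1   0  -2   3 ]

-28

Expand along column 3 (it has 2 zeros):
  + (-3) · M_13   where M_13 = det([-4 1 -2; 3 -1 -1; -1 0 3]) = 6
  − (-2) · M_43   where M_43 = det([-1 1 2; -4 1 -2; 3 -1 -1]) = -5
det = (+1)·(-3)·(6) + (-1)·(-2)·(-5) = -28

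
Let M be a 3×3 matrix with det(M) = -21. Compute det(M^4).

det(M^4) = (det M)^4 = (-21)^4 = 194481

194481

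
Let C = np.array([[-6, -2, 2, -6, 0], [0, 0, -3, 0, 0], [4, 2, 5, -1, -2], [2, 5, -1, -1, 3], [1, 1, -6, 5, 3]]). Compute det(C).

Expand along row 2 (it has 4 zeros):
  − (-3) · M_23   where M_23 = det([-6 -2 -6 0; 4 2 -1 -2; 2 5 -1 3; 1 1 5 3]) = -14
det = (-1)·(-3)·(-14) = -42

det(C) = -42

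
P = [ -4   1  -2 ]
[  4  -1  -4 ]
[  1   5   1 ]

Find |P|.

The determinant is -126.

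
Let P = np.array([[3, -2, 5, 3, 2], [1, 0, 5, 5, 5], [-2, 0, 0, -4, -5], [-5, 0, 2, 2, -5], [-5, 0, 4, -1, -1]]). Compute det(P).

det(P) = 1194

Expand along column 2 (it has 4 zeros):
  − (-2) · M_12   where M_12 = det([1 5 5 5; -2 0 -4 -5; -5 2 2 -5; -5 4 -1 -1]) = 597
det = (-1)·(-2)·(597) = 1194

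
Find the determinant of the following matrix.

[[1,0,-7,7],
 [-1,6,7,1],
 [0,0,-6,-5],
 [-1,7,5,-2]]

Expand along row 3 (it has 2 zeros):
  + (-6) · M_33   where M_33 = det([1 0 7; -1 6 1; -1 7 -2]) = -26
  − (-5) · M_34   where M_34 = det([1 0 -7; -1 6 7; -1 7 5]) = -12
det = (+1)·(-6)·(-26) + (-1)·(-5)·(-12) = 96

96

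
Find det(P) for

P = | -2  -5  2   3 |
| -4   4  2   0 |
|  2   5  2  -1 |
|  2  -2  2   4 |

det(P) = -280

Expand along row 2 (it has 1 zero):
  − (-4) · M_21   where M_21 = det([-5 2 3; 5 2 -1; -2 2 4]) = -44
  + (4) · M_22   where M_22 = det([-2 2 3; 2 2 -1; 2 2 4]) = -40
  − (2) · M_23   where M_23 = det([-2 -5 3; 2 5 -1; 2 -2 4]) = -28
det = (-1)·(-4)·(-44) + (+1)·(4)·(-40) + (-1)·(2)·(-28) = -280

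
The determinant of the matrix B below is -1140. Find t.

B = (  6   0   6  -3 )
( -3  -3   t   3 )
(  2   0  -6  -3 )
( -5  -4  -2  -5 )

Expanding along the row containing t, det(B) is linear in t: det(B) = (48)·t + (-1332).
Set (48)·t + (-1332) = -1140  ⇒  (48)·t = 192  ⇒  t = 4.

t = 4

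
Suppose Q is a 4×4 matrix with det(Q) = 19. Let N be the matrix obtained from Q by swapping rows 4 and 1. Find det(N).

-19

Swapping two rows multiplies the determinant by −1.
det(N) = (-1)·(19) = -19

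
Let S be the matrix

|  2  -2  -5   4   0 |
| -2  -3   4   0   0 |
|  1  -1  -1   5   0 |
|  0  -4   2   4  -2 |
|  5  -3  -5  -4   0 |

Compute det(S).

798

Expand along column 5 (it has 4 zeros):
  − (-2) · M_45   where M_45 = det([2 -2 -5 4; -2 -3 4 0; 1 -1 -1 5; 5 -3 -5 -4]) = 399
det = (-1)·(-2)·(399) = 798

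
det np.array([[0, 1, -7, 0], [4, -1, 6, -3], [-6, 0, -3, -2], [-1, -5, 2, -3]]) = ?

797

Expand along row 1 (it has 2 zeros):
  − (1) · M_12   where M_12 = det([4 6 -3; -6 -3 -2; -1 2 -3]) = 1
  + (-7) · M_13   where M_13 = det([4 -1 -3; -6 0 -2; -1 -5 -3]) = -114
det = (-1)·(1)·(1) + (+1)·(-7)·(-114) = 797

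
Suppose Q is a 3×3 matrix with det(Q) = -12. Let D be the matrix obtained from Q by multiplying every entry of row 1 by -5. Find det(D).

det(D) = 60

Scaling one row by -5 multiplies the determinant by -5.
det(D) = (-5)·(-12) = 60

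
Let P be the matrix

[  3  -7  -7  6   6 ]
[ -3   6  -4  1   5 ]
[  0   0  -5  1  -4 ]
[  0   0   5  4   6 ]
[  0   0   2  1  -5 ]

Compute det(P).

-537

P is block upper-triangular with a 2×2 block and a 3×3 block on the diagonal, so its determinant equals the product of the determinants of the diagonal blocks.
det of the 2×2 block = -3
det of the 3×3 block = 179
det = (-3)·(179) = -537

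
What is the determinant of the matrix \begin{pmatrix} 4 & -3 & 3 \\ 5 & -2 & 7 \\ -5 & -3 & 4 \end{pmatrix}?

142

Expand along row 1:
  + 4 · |-2 7; -3 4| = 4·(-8 − (-21)) = 52
  − (-3) · |5 7; -5 4| = −(-3)·(20 − (-35)) = 165
  + 3 · |5 -2; -5 -3| = 3·(-15 − 10) = -75
Sum: (52) + (165) + (-75) = 142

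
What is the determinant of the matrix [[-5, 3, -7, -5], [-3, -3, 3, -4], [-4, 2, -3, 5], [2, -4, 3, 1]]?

852

Expand along row 1:
  + (-5) · M_11   where M_11 = det([-3 3 -4; 2 -3 5; -4 3 1]) = 12
  − (3) · M_12   where M_12 = det([-3 3 -4; -4 -3 5; 2 3 1]) = 120
  + (-7) · M_13   where M_13 = det([-3 -3 -4; -4 2 5; 2 -4 1]) = -156
  − (-5) · M_14   where M_14 = det([-3 -3 3; -4 2 -3; 2 -4 3]) = 36
det = (+1)·(-5)·(12) + (-1)·(3)·(120) + (+1)·(-7)·(-156) + (-1)·(-5)·(36) = 852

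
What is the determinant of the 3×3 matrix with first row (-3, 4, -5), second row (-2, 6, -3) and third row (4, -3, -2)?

Expand along row 1:
  + (-3) · |6 -3; -3 -2| = (-3)·(-12 − 9) = 63
  − 4 · |-2 -3; 4 -2| = −4·(4 − (-12)) = -64
  + (-5) · |-2 6; 4 -3| = (-5)·(6 − 24) = 90
Sum: (63) + (-64) + (90) = 89

The determinant is 89.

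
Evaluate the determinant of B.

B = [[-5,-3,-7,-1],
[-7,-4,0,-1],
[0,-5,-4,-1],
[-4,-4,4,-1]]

69

Expand along row 2 (it has 1 zero):
  − (-7) · M_21   where M_21 = det([-3 -7 -1; -5 -4 -1; -4 4 -1]) = 19
  + (-4) · M_22   where M_22 = det([-5 -7 -1; 0 -4 -1; -4 4 -1]) = -52
  + (-1) · M_24   where M_24 = det([-5 -3 -7; 0 -5 -4; -4 -4 4]) = 272
det = (-1)·(-7)·(19) + (+1)·(-4)·(-52) + (+1)·(-1)·(272) = 69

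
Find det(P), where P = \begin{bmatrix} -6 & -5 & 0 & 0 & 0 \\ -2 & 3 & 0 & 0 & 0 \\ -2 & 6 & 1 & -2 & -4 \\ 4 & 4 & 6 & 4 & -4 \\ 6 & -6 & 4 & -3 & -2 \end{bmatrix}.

P is block lower-triangular with a 2×2 block and a 3×3 block on the diagonal, so its determinant equals the product of the determinants of the diagonal blocks.
det of the 2×2 block = -28
det of the 3×3 block = 124
det = (-28)·(124) = -3472

-3472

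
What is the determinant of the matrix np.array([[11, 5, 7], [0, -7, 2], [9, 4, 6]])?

Expand along row 2:
  + (-7) · |11 7; 9 6| = (-7)·(66 − 63) = -21
  − 2 · |11 5; 9 4| = −2·(44 − 45) = 2
Sum: (-21) + (2) = -19

-19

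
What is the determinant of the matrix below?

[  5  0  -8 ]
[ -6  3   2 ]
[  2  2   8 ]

Expand along column 2:
  + 3 · |5 -8; 2 8| = 3·(40 − (-16)) = 168
  − 2 · |5 -8; -6 2| = −2·(10 − 48) = 76
Sum: (168) + (76) = 244

The determinant is 244.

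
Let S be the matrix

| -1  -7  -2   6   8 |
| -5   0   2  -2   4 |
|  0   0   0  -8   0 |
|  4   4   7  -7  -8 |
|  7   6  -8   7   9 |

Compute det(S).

The determinant is -40648.

Expand along row 3 (it has 4 zeros):
  − (-8) · M_34   where M_34 = det([-1 -7 -2 8; -5 0 2 4; 4 4 7 -8; 7 6 -8 9]) = -5081
det = (-1)·(-8)·(-5081) = -40648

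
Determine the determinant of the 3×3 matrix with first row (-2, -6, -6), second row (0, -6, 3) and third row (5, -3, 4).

-240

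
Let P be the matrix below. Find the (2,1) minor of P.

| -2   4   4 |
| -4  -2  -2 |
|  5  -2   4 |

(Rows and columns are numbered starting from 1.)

The minor is 24.

Delete row 2 and column 1; the remaining 2×2 submatrix is [4 4; -2 4].
Its determinant is 4·4 − 4·(-2) = 24.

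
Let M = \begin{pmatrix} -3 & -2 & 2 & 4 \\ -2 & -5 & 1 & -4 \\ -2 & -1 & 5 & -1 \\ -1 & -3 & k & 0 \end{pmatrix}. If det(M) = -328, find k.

k = -9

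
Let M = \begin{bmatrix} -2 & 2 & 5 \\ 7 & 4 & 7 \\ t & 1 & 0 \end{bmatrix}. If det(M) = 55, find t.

Expanding along the row containing t, det(M) is linear in t: det(M) = (-6)·t + (49).
Set (-6)·t + (49) = 55  ⇒  (-6)·t = 6  ⇒  t = -1.

t = -1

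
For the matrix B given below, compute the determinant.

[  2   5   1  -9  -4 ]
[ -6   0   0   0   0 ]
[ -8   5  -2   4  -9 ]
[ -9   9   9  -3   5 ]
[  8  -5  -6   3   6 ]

Expand along row 2 (it has 4 zeros):
  − (-6) · M_21   where M_21 = det([5 1 -9 -4; 5 -2 4 -9; 9 9 -3 5; -5 -6 3 6]) = -6965
det = (-1)·(-6)·(-6965) = -41790

-41790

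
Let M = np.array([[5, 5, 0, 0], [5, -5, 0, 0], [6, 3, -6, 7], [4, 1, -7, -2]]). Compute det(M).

The determinant is -3050.

M is block lower-triangular with a 2×2 block and a 2×2 block on the diagonal, so its determinant equals the product of the determinants of the diagonal blocks.
det of the 2×2 block = -50
det of the 2×2 block = 61
det = (-50)·(61) = -3050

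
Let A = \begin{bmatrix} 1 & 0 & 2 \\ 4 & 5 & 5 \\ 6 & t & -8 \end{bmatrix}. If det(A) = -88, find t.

4

Expanding along the column containing t, det(A) is linear in t: det(A) = (3)·t + (-100).
Set (3)·t + (-100) = -88  ⇒  (3)·t = 12  ⇒  t = 4.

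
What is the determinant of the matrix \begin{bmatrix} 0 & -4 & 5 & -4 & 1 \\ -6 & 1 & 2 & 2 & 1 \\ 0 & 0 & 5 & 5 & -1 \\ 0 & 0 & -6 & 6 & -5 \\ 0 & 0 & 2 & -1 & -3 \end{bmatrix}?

The determinant is 5976.

The matrix is block upper-triangular with a 2×2 block and a 3×3 block on the diagonal, so its determinant equals the product of the determinants of the diagonal blocks.
det of the 2×2 block = -24
det of the 3×3 block = -249
det = (-24)·(-249) = 5976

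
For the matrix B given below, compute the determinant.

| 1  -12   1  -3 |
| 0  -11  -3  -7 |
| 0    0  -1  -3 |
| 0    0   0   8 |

B is upper triangular, so det(B) is the product of the diagonal entries:
det = (1) · (-11) · (-1) · (8) = 88

The determinant is 88.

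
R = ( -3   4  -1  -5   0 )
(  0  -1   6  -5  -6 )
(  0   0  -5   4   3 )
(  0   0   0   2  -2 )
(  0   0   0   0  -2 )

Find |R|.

R is upper triangular, so det(R) is the product of the diagonal entries:
det = (-3) · (-1) · (-5) · (2) · (-2) = 60

60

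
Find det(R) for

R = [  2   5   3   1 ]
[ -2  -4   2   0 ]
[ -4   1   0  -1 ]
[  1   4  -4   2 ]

-260

Expand along row 2 (it has 1 zero):
  − (-2) · M_21   where M_21 = det([5 3 1; 1 0 -1; 4 -4 2]) = -42
  + (-4) · M_22   where M_22 = det([2 3 1; -4 0 -1; 1 -4 2]) = 29
  − (2) · M_23   where M_23 = det([2 5 1; -4 1 -1; 1 4 2]) = 30
det = (-1)·(-2)·(-42) + (+1)·(-4)·(29) + (-1)·(2)·(30) = -260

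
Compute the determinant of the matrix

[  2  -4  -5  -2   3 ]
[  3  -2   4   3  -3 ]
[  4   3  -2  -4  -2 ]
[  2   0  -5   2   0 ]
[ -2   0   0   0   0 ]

1338

Expand along row 5 (it has 4 zeros):
  + (-2) · M_51   where M_51 = det([-4 -5 -2 3; -2 4 3 -3; 3 -2 -4 -2; 0 -5 2 0]) = -669
det = (+1)·(-2)·(-669) = 1338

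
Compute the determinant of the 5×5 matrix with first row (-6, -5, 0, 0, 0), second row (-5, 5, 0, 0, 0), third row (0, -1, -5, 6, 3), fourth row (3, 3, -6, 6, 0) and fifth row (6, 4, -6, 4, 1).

The matrix is block lower-triangular with a 2×2 block and a 3×3 block on the diagonal, so its determinant equals the product of the determinants of the diagonal blocks.
det of the 2×2 block = -55
det of the 3×3 block = 42
det = (-55)·(42) = -2310

-2310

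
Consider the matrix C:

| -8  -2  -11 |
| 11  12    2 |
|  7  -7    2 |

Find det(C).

Expand along column 1:
  + (-8) · |12 2; -7 2| = (-8)·(24 − (-14)) = -304
  − 11 · |-2 -11; -7 2| = −11·(-4 − 77) = 891
  + 7 · |-2 -11; 12 2| = 7·(-4 − (-132)) = 896
Sum: (-304) + (891) + (896) = 1483

|C| = 1483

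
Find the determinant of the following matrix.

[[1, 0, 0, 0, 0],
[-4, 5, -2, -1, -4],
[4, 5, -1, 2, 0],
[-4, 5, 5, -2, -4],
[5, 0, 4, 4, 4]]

The determinant is 200.

Expand along row 1 (it has 4 zeros):
  + (1) · M_11   where M_11 = det([5 -2 -1 -4; 5 -1 2 0; 5 5 -2 -4; 0 4 4 4]) = 200
det = (+1)·(1)·(200) = 200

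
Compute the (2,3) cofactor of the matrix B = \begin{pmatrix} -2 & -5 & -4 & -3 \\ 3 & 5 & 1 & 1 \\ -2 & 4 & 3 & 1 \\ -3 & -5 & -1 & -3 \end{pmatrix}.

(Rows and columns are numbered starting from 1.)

7

Delete row 2 and column 3; the remaining 3×3 submatrix is [-2 -5 -3; -2 4 1; -3 -5 -3].
Its determinant is -7.
The cofactor carries sign (−1)^(2+3) = −1, so C_{2,3} = −(-7) = 7.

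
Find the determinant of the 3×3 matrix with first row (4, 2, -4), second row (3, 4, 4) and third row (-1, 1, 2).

-32

Expand along row 1:
  + 4 · |4 4; 1 2| = 4·(8 − 4) = 16
  − 2 · |3 4; -1 2| = −2·(6 − (-4)) = -20
  + (-4) · |3 4; -1 1| = (-4)·(3 − (-4)) = -28
Sum: (16) + (-20) + (-28) = -32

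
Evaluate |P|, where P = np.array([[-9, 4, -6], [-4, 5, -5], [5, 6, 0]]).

Expand along column 3:
  + (-6) · |-4 5; 5 6| = (-6)·(-24 − 25) = 294
  − (-5) · |-9 4; 5 6| = −(-5)·(-54 − 20) = -370
Sum: (294) + (-370) = -76

-76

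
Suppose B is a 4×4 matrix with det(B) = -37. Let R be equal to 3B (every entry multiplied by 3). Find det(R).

-2997

For a 4×4 matrix, det(3B) = 3^4·det(B) = 81·det(B).
det(R) = (81)·(-37) = -2997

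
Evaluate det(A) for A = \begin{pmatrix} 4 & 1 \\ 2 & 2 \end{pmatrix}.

det(A) = 4·2 − 1·2 = 8 − 2 = 6

6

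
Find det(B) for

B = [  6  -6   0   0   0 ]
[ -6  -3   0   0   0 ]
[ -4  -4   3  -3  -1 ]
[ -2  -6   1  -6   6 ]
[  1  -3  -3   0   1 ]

B is block lower-triangular with a 2×2 block and a 3×3 block on the diagonal, so its determinant equals the product of the determinants of the diagonal blocks.
det of the 2×2 block = -54
det of the 3×3 block = 57
det = (-54)·(57) = -3078

-3078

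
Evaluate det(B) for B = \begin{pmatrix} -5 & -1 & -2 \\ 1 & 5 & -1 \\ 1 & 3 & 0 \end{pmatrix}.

Expand along column 3:
  + (-2) · |1 5; 1 3| = (-2)·(3 − 5) = 4
  − (-1) · |-5 -1; 1 3| = −(-1)·(-15 − (-1)) = -14
Sum: (4) + (-14) = -10

det(B) = -10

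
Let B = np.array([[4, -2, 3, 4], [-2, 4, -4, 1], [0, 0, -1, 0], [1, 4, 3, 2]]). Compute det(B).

Expand along row 3 (it has 3 zeros):
  + (-1) · M_33   where M_33 = det([4 -2 4; -2 4 1; 1 4 2]) = -42
det = (+1)·(-1)·(-42) = 42

42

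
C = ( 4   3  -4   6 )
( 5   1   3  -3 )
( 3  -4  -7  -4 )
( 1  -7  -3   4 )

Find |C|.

3682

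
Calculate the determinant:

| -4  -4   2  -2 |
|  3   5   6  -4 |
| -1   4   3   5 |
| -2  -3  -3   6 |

Expand along row 1:
  + (-4) · M_11   where M_11 = det([5 6 -4; 4 3 5; -3 -3 6]) = -57
  − (-4) · M_12   where M_12 = det([3 6 -4; -1 3 5; -2 -3 6]) = 39
  + (2) · M_13   where M_13 = det([3 5 -4; -1 4 5; -2 -3 6]) = 53
  − (-2) · M_14   where M_14 = det([3 5 6; -1 4 3; -2 -3 -3]) = 12
det = (+1)·(-4)·(-57) + (-1)·(-4)·(39) + (+1)·(2)·(53) + (-1)·(-2)·(12) = 514

514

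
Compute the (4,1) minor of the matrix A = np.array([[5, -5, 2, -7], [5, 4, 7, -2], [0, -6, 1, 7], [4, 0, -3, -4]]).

Delete row 4 and column 1; the remaining 3×3 submatrix is [-5 2 -7; 4 7 -2; -6 1 7].
Its determinant is -609.

-609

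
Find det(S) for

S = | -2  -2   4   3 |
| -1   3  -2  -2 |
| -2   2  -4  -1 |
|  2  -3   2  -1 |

|S| = -80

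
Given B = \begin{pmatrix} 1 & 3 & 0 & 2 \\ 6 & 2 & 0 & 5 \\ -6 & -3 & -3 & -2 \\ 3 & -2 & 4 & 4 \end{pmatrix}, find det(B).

|B| = 355

Expand along column 3 (it has 2 zeros):
  + (-3) · M_33   where M_33 = det([1 3 2; 6 2 5; 3 -2 4]) = -45
  − (4) · M_43   where M_43 = det([1 3 2; 6 2 5; -6 -3 -2]) = -55
det = (+1)·(-3)·(-45) + (-1)·(4)·(-55) = 355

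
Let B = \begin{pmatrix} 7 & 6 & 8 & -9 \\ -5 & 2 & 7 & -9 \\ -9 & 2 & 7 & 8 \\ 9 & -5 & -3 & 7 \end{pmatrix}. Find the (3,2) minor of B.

Delete row 3 and column 2; the remaining 3×3 submatrix is [7 8 -9; -5 7 -9; 9 -3 7].
Its determinant is 218.

218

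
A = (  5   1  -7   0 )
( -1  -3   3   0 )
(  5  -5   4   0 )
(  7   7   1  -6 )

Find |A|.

Expand along column 4 (it has 3 zeros):
  + (-6) · M_44   where M_44 = det([5 1 -7; -1 -3 3; 5 -5 4]) = -106
det = (+1)·(-6)·(-106) = 636

636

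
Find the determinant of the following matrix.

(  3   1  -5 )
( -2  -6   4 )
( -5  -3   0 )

Expand along row 3:
  + (-5) · |1 -5; -6 4| = (-5)·(4 − 30) = 130
  − (-3) · |3 -5; -2 4| = −(-3)·(12 − 10) = 6
Sum: (130) + (6) = 136

The determinant is 136.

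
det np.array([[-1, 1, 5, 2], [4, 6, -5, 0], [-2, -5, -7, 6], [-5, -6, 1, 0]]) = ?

-648

Expand along column 4 (it has 2 zeros):
  − (2) · M_14   where M_14 = det([4 6 -5; -2 -5 -7; -5 -6 1]) = 99
  − (6) · M_34   where M_34 = det([-1 1 5; 4 6 -5; -5 -6 1]) = 75
det = (-1)·(2)·(99) + (-1)·(6)·(75) = -648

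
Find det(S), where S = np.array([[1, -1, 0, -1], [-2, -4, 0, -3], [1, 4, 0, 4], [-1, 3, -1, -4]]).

|S| = -5

Expand along column 3 (it has 3 zeros):
  − (-1) · M_43   where M_43 = det([1 -1 -1; -2 -4 -3; 1 4 4]) = -5
det = (-1)·(-1)·(-5) = -5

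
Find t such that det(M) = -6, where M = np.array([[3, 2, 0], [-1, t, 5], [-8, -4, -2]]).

Expanding along the row containing t, det(M) is linear in t: det(M) = (-6)·t + (-24).
Set (-6)·t + (-24) = -6  ⇒  (-6)·t = 18  ⇒  t = -3.

t = -3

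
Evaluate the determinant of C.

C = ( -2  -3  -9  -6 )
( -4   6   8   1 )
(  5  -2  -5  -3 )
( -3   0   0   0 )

The determinant is -9.

Expand along row 4 (it has 3 zeros):
  − (-3) · M_41   where M_41 = det([-3 -9 -6; 6 8 1; -2 -5 -3]) = -3
det = (-1)·(-3)·(-3) = -9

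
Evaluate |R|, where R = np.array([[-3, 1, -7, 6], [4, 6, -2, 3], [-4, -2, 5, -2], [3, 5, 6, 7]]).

Expand along row 1:
  + (-3) · M_11   where M_11 = det([6 -2 3; -2 5 -2; 5 6 7]) = 163
  − (1) · M_12   where M_12 = det([4 -2 3; -4 5 -2; 3 6 7]) = 27
  + (-7) · M_13   where M_13 = det([4 6 3; -4 -2 -2; 3 5 7]) = 74
  − (6) · M_14   where M_14 = det([4 6 -2; -4 -2 5; 3 5 6]) = 114
det = (+1)·(-3)·(163) + (-1)·(1)·(27) + (+1)·(-7)·(74) + (-1)·(6)·(114) = -1718

-1718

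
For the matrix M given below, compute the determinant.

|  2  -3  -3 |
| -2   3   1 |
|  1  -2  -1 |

Expand along column 1:
  + 2 · |3 1; -2 -1| = 2·(-3 − (-2)) = -2
  − (-2) · |-3 -3; -2 -1| = −(-2)·(3 − 6) = -6
  + 1 · |-3 -3; 3 1| = 1·(-3 − (-9)) = 6
Sum: (-2) + (-6) + (6) = -2

|M| = -2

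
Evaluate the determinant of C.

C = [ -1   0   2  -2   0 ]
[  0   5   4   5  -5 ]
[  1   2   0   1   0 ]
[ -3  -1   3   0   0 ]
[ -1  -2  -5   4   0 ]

-175

Expand along column 5 (it has 4 zeros):
  − (-5) · M_25   where M_25 = det([-1 0 2 -2; 1 2 0 1; -3 -1 3 0; -1 -2 -5 4]) = -35
det = (-1)·(-5)·(-35) = -175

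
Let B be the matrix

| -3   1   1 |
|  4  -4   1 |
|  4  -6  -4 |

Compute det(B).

Expand along row 1:
  + (-3) · |-4 1; -6 -4| = (-3)·(16 − (-6)) = -66
  − 1 · |4 1; 4 -4| = −1·(-16 − 4) = 20
  + 1 · |4 -4; 4 -6| = 1·(-24 − (-16)) = -8
Sum: (-66) + (20) + (-8) = -54

-54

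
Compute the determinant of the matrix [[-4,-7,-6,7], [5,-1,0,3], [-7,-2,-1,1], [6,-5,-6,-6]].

Expand along row 2 (it has 1 zero):
  − (5) · M_21   where M_21 = det([-7 -6 7; -2 -1 1; -5 -6 -6]) = 67
  + (-1) · M_22   where M_22 = det([-4 -6 7; -7 -1 1; 6 -6 -6]) = 504
  + (3) · M_24   where M_24 = det([-4 -7 -6; -7 -2 -1; 6 -5 -6]) = 26
det = (-1)·(5)·(67) + (+1)·(-1)·(504) + (+1)·(3)·(26) = -761

-761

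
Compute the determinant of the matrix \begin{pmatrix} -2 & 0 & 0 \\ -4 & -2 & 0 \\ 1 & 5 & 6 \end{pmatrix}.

24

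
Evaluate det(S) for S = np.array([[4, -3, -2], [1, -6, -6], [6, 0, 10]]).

-174

Expand along row 3:
  + 6 · |-3 -2; -6 -6| = 6·(18 − 12) = 36
  + 10 · |4 -3; 1 -6| = 10·(-24 − (-3)) = -210
Sum: (36) + (-210) = -174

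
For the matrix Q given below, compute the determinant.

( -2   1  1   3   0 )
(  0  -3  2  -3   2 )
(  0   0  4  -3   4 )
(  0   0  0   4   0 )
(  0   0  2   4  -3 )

-480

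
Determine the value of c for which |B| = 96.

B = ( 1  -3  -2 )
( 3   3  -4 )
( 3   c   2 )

Expanding along the row containing c, det(B) is linear in c: det(B) = (-2)·c + (78).
Set (-2)·c + (78) = 96  ⇒  (-2)·c = 18  ⇒  c = -9.

-9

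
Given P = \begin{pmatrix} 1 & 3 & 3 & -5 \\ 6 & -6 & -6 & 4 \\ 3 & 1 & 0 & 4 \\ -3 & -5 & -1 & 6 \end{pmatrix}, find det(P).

Expand along row 3 (it has 1 zero):
  + (3) · M_31   where M_31 = det([3 3 -5; -6 -6 4; -5 -1 6]) = 72
  − (1) · M_32   where M_32 = det([1 3 -5; 6 -6 4; -3 -1 6]) = -56
  − (4) · M_34   where M_34 = det([1 3 3; 6 -6 -6; -3 -5 -1]) = -96
det = (+1)·(3)·(72) + (-1)·(1)·(-56) + (-1)·(4)·(-96) = 656

656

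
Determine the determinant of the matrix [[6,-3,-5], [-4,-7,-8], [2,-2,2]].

Expand along column 1:
  + 6 · |-7 -8; -2 2| = 6·(-14 − 16) = -180
  − (-4) · |-3 -5; -2 2| = −(-4)·(-6 − 10) = -64
  + 2 · |-3 -5; -7 -8| = 2·(24 − 35) = -22
Sum: (-180) + (-64) + (-22) = -266

The determinant is -266.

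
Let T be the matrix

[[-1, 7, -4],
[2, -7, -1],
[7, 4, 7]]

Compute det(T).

det(T) = -330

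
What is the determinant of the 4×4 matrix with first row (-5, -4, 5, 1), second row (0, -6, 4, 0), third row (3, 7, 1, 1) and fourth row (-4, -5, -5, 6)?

1592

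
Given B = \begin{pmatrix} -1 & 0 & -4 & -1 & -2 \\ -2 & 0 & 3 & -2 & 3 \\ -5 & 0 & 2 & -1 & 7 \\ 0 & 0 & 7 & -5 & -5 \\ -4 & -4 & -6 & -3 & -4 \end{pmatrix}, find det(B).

The determinant is 1004.

Expand along column 2 (it has 4 zeros):
  − (-4) · M_52   where M_52 = det([-1 -4 -1 -2; -2 3 -2 3; -5 2 -1 7; 0 7 -5 -5]) = 251
det = (-1)·(-4)·(251) = 1004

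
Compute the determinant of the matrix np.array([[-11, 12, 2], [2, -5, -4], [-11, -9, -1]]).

Expand along column 1:
  + (-11) · |-5 -4; -9 -1| = (-11)·(5 − 36) = 341
  − 2 · |12 2; -9 -1| = −2·(-12 − (-18)) = -12
  + (-11) · |12 2; -5 -4| = (-11)·(-48 − (-10)) = 418
Sum: (341) + (-12) + (418) = 747

The determinant is 747.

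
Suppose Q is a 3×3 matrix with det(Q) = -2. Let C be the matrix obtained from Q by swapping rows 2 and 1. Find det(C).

Swapping two rows multiplies the determinant by −1.
det(C) = (-1)·(-2) = 2

|C| = 2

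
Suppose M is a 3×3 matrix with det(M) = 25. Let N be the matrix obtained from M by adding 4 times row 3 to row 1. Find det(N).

25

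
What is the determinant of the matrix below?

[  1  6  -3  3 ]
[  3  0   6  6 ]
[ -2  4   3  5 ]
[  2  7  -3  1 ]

Expand along row 2 (it has 1 zero):
  − (3) · M_21   where M_21 = det([6 -3 3; 4 3 5; 7 -3 1]) = -84
  − (6) · M_23   where M_23 = det([1 6 3; -2 4 5; 2 7 1]) = -25
  + (6) · M_24   where M_24 = det([1 6 -3; -2 4 3; 2 7 -3]) = 33
det = (-1)·(3)·(-84) + (-1)·(6)·(-25) + (+1)·(6)·(33) = 600

600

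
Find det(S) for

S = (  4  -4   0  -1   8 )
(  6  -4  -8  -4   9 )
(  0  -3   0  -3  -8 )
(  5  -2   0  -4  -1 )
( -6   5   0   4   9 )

Expand along column 3 (it has 4 zeros):
  − (-8) · M_23   where M_23 = det([4 -4 -1 8; 0 -3 -3 -8; 5 -2 -4 -1; -6 5 4 9]) = 835
det = (-1)·(-8)·(835) = 6680

|S| = 6680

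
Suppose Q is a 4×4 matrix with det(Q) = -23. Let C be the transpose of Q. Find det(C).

-23

det(Qᵀ) = det(Q).
det(C) = (1)·(-23) = -23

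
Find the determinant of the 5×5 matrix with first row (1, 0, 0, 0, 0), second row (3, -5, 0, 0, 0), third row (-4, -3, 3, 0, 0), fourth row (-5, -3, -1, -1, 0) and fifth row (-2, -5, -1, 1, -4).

-60

The matrix is lower triangular, so the determinant is the product of the diagonal entries:
det = (1) · (-5) · (3) · (-1) · (-4) = -60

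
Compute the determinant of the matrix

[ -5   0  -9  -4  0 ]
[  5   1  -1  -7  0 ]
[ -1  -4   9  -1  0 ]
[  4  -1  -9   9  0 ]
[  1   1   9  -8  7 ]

The determinant is 35217.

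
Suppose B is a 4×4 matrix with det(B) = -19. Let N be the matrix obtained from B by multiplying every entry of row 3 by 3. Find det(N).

Scaling one row by 3 multiplies the determinant by 3.
det(N) = (3)·(-19) = -57

-57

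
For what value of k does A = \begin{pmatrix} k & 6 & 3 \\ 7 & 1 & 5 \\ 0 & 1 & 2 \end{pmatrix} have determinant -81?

6

Expanding along the column containing k, det(A) is linear in k: det(A) = (-3)·k + (-63).
Set (-3)·k + (-63) = -81  ⇒  (-3)·k = -18  ⇒  k = 6.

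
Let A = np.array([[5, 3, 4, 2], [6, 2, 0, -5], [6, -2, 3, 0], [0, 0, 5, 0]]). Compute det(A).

Expand along row 4 (it has 3 zeros):
  − (5) · M_43   where M_43 = det([5 3 2; 6 2 -5; 6 -2 0]) = -188
det = (-1)·(5)·(-188) = 940

The determinant is 940.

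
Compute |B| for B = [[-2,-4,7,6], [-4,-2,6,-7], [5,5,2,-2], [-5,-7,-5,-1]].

1630

Expand along row 1:
  + (-2) · M_11   where M_11 = det([-2 6 -7; 5 2 -2; -7 -5 -1]) = 215
  − (-4) · M_12   where M_12 = det([-4 6 -7; 5 2 -2; -5 -5 -1]) = 243
  + (7) · M_13   where M_13 = det([-4 -2 -7; 5 5 -2; -5 -7 -1]) = 116
  − (6) · M_14   where M_14 = det([-4 -2 6; 5 5 2; -5 -7 -5]) = -46
det = (+1)·(-2)·(215) + (-1)·(-4)·(243) + (+1)·(7)·(116) + (-1)·(6)·(-46) = 1630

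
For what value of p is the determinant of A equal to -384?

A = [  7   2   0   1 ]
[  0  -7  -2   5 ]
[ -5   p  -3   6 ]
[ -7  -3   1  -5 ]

p = 4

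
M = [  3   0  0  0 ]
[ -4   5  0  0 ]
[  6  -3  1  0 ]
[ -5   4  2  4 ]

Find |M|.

M is lower triangular, so det(M) is the product of the diagonal entries:
det = (3) · (5) · (1) · (4) = 60

The determinant is 60.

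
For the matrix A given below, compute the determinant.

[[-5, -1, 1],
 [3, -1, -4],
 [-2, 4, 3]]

Expand along row 1:
  + (-5) · |-1 -4; 4 3| = (-5)·(-3 − (-16)) = -65
  − (-1) · |3 -4; -2 3| = −(-1)·(9 − 8) = 1
  + 1 · |3 -1; -2 4| = 1·(12 − 2) = 10
Sum: (-65) + (1) + (10) = -54

|A| = -54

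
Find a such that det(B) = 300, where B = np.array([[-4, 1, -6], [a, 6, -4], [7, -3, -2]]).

-1

Expanding along the row containing a, det(B) is linear in a: det(B) = (20)·a + (320).
Set (20)·a + (320) = 300  ⇒  (20)·a = -20  ⇒  a = -1.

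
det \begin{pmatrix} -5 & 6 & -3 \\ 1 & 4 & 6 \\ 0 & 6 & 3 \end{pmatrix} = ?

84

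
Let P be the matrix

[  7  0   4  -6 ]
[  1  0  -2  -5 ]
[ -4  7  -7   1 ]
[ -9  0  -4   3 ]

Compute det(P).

|P| = -826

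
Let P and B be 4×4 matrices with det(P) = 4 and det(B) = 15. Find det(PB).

det(PB) = det(P)·det(B) = (4)·(15) = 60

The determinant is 60.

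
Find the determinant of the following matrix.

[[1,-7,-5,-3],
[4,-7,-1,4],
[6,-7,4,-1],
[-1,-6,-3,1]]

1151

Expand along row 1:
  + (1) · M_11   where M_11 = det([-7 -1 4; -7 4 -1; -6 -3 1]) = 160
  − (-7) · M_12   where M_12 = det([4 -1 4; 6 4 -1; -1 -3 1]) = -47
  + (-5) · M_13   where M_13 = det([4 -7 4; 6 -7 -1; -1 -6 1]) = -189
  − (-3) · M_14   where M_14 = det([4 -7 -1; 6 -7 4; -1 -6 -3]) = 125
det = (+1)·(1)·(160) + (-1)·(-7)·(-47) + (+1)·(-5)·(-189) + (-1)·(-3)·(125) = 1151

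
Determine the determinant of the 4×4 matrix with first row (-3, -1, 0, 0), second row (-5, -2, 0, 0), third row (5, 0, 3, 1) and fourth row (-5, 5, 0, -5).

The determinant is -15.

The matrix is block lower-triangular with a 2×2 block and a 2×2 block on the diagonal, so its determinant equals the product of the determinants of the diagonal blocks.
det of the 2×2 block = 1
det of the 2×2 block = -15
det = (1)·(-15) = -15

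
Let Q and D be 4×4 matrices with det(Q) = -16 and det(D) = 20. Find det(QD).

det(QD) = -320

det(QD) = det(Q)·det(D) = (-16)·(20) = -320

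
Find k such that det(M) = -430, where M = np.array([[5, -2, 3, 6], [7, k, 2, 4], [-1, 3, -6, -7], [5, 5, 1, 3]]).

Expanding along the row containing k, det(M) is linear in k: det(M) = (23)·k + (-292).
Set (23)·k + (-292) = -430  ⇒  (23)·k = -138  ⇒  k = -6.

k = -6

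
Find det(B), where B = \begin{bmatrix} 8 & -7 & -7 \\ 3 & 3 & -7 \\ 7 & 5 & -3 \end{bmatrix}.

The determinant is 530.

Expand along column 1:
  + 8 · |3 -7; 5 -3| = 8·(-9 − (-35)) = 208
  − 3 · |-7 -7; 5 -3| = −3·(21 − (-35)) = -168
  + 7 · |-7 -7; 3 -7| = 7·(49 − (-21)) = 490
Sum: (208) + (-168) + (490) = 530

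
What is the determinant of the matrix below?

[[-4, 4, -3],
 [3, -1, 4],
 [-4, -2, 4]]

Expand along row 1:
  + (-4) · |-1 4; -2 4| = (-4)·(-4 − (-8)) = -16
  − 4 · |3 4; -4 4| = −4·(12 − (-16)) = -112
  + (-3) · |3 -1; -4 -2| = (-3)·(-6 − 4) = 30
Sum: (-16) + (-112) + (30) = -98

-98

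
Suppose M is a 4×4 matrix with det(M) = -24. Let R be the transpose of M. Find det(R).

|R| = -24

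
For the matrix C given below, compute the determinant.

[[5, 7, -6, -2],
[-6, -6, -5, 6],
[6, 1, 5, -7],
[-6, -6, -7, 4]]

Expand along row 1:
  + (5) · M_11   where M_11 = det([-6 -5 6; 1 5 -7; -6 -7 4]) = 122
  − (7) · M_12   where M_12 = det([-6 -5 6; 6 5 -7; -6 -7 4]) = 12
  + (-6) · M_13   where M_13 = det([-6 -6 6; 6 1 -7; -6 -6 4]) = -60
  − (-2) · M_14   where M_14 = det([-6 -6 -5; 6 1 5; -6 -6 -7]) = -60
det = (+1)·(5)·(122) + (-1)·(7)·(12) + (+1)·(-6)·(-60) + (-1)·(-2)·(-60) = 766

|C| = 766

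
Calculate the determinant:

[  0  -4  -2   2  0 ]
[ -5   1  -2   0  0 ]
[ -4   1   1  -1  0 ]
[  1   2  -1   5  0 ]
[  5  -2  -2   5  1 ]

Expand along column 5 (it has 4 zeros):
  + (1) · M_55   where M_55 = det([0 -4 -2 2; -5 1 -2 0; -4 1 1 -1; 1 2 -1 5]) = -260
det = (+1)·(1)·(-260) = -260

The determinant is -260.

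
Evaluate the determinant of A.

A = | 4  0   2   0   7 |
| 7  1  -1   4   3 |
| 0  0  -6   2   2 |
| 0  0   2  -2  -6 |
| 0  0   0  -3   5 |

A is block upper-triangular with a 2×2 block and a 3×3 block on the diagonal, so its determinant equals the product of the determinants of the diagonal blocks.
det of the 2×2 block = 4
det of the 3×3 block = 136
det = (4)·(136) = 544

The determinant is 544.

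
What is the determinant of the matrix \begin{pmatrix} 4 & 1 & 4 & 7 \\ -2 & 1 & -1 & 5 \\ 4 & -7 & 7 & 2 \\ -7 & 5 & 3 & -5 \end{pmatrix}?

The determinant is -2881.

Expand along row 1:
  + (4) · M_11   where M_11 = det([1 -1 5; -7 7 2; 5 3 -5]) = -296
  − (1) · M_12   where M_12 = det([-2 -1 5; 4 7 2; -7 3 -5]) = 381
  + (4) · M_13   where M_13 = det([-2 1 5; 4 -7 2; -7 5 -5]) = -189
  − (7) · M_14   where M_14 = det([-2 1 -1; 4 -7 7; -7 5 3]) = 80
det = (+1)·(4)·(-296) + (-1)·(1)·(381) + (+1)·(4)·(-189) + (-1)·(7)·(80) = -2881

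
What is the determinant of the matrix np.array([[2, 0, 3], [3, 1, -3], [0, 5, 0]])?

75

Expand along row 3:
  − 5 · |2 3; 3 -3| = −5·(-6 − 9) = 75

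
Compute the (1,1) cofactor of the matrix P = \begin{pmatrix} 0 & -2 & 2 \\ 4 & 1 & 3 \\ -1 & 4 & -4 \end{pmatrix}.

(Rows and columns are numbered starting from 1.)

The cofactor is -16.

Delete row 1 and column 1; the remaining 2×2 submatrix is [1 3; 4 -4].
Its determinant is 1·(-4) − 3·4 = -16.
The cofactor carries sign (−1)^(1+1) = +1, so C_{1,1} = +(-16) = -16.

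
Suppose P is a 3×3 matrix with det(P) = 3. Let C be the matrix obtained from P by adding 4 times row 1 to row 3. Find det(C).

det(C) = 3

Adding a multiple of one row to another leaves the determinant unchanged.
det(C) = (1)·(3) = 3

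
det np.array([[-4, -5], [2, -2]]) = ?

The determinant is 18.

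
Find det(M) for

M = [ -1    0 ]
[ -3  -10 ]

10

det(M) = (-1)·(-10) − 0·(-3) = 10 − 0 = 10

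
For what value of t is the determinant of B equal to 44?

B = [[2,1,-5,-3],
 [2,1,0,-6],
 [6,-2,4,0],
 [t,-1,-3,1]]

Expanding along the row containing t, det(B) is linear in t: det(B) = (48)·t + (-244).
Set (48)·t + (-244) = 44  ⇒  (48)·t = 288  ⇒  t = 6.

t = 6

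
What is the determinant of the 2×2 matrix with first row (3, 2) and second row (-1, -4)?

The determinant is -10.

det = 3·(-4) − 2·(-1) = -12 − (-2) = -10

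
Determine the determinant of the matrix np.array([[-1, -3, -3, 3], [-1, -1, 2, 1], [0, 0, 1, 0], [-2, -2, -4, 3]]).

Expand along row 3 (it has 3 zeros):
  + (1) · M_33   where M_33 = det([-1 -3 3; -1 -1 1; -2 -2 3]) = -2
det = (+1)·(1)·(-2) = -2

-2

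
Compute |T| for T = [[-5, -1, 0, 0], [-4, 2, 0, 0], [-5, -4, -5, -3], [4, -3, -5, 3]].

T is block lower-triangular with a 2×2 block and a 2×2 block on the diagonal, so its determinant equals the product of the determinants of the diagonal blocks.
det of the 2×2 block = -14
det of the 2×2 block = -30
det = (-14)·(-30) = 420

420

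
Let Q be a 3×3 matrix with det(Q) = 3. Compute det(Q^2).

9

det(Q^2) = (det Q)^2 = (3)^2 = 9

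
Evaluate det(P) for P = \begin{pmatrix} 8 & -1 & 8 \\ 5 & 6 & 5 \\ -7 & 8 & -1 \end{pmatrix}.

318

Expand along column 1:
  + 8 · |6 5; 8 -1| = 8·(-6 − 40) = -368
  − 5 · |-1 8; 8 -1| = −5·(1 − 64) = 315
  + (-7) · |-1 8; 6 5| = (-7)·(-5 − 48) = 371
Sum: (-368) + (315) + (371) = 318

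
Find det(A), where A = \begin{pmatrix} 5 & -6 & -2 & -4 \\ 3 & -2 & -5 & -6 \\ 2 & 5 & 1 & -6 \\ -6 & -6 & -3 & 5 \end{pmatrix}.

-971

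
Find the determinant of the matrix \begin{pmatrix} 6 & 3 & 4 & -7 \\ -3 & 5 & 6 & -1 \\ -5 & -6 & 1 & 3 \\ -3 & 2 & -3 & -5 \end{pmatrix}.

-3136

Expand along row 1:
  + (6) · M_11   where M_11 = det([5 6 -1; -6 1 3; 2 -3 -5]) = -140
  − (3) · M_12   where M_12 = det([-3 6 -1; -5 1 3; -3 -3 -5]) = -234
  + (4) · M_13   where M_13 = det([-3 5 -1; -5 -6 3; -3 2 -5]) = -214
  − (-7) · M_14   where M_14 = det([-3 5 6; -5 -6 1; -3 2 -3]) = -306
det = (+1)·(6)·(-140) + (-1)·(3)·(-234) + (+1)·(4)·(-214) + (-1)·(-7)·(-306) = -3136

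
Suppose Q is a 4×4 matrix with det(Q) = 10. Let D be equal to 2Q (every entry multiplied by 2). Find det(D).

For a 4×4 matrix, det(2Q) = 2^4·det(Q) = 16·det(Q).
det(D) = (16)·(10) = 160

|D| = 160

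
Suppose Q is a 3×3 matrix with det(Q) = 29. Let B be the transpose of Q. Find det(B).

29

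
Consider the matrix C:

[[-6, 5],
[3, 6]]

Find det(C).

-51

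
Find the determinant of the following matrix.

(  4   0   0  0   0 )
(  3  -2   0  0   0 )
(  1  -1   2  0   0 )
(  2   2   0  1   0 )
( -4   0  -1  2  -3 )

48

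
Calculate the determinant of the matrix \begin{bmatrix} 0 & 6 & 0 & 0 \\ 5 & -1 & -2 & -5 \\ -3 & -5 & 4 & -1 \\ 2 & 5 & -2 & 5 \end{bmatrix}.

Expand along row 1 (it has 3 zeros):
  − (6) · M_12   where M_12 = det([5 -2 -5; -3 4 -1; 2 -2 5]) = 74
det = (-1)·(6)·(74) = -444

The determinant is -444.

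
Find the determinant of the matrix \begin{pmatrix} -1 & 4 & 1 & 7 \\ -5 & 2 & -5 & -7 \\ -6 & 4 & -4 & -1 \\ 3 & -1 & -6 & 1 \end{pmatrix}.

The determinant is 528.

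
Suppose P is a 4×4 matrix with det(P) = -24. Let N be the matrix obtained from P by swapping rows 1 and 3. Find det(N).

Swapping two rows multiplies the determinant by −1.
det(N) = (-1)·(-24) = 24

|N| = 24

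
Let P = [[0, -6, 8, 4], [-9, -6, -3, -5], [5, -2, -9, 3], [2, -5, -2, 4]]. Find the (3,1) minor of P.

512

Delete row 3 and column 1; the remaining 3×3 submatrix is [-6 8 4; -6 -3 -5; -5 -2 4].
Its determinant is 512.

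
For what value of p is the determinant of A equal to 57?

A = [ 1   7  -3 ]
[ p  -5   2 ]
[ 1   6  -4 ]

Expanding along the row containing p, det(A) is linear in p: det(A) = (10)·p + (7).
Set (10)·p + (7) = 57  ⇒  (10)·p = 50  ⇒  p = 5.

p = 5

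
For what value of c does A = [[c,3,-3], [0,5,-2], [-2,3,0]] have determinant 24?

7

Expanding along the row containing c, det(A) is linear in c: det(A) = (6)·c + (-18).
Set (6)·c + (-18) = 24  ⇒  (6)·c = 42  ⇒  c = 7.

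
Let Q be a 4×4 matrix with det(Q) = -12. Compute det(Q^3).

det(Q^3) = (det Q)^3 = (-12)^3 = -1728

The determinant is -1728.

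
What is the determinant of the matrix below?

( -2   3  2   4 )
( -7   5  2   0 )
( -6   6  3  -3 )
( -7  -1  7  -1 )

804

Expand along row 2 (it has 1 zero):
  − (-7) · M_21   where M_21 = det([3 2 4; 6 3 -3; -1 7 -1]) = 252
  + (5) · M_22   where M_22 = det([-2 2 4; -6 3 -3; -7 7 -1]) = -90
  − (2) · M_23   where M_23 = det([-2 3 4; -6 6 -3; -7 -1 -1]) = 255
det = (-1)·(-7)·(252) + (+1)·(5)·(-90) + (-1)·(2)·(255) = 804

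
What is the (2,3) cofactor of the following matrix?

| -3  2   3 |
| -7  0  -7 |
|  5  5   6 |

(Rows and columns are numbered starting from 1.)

The cofactor is 25.

Delete row 2 and column 3; the remaining 2×2 submatrix is [-3 2; 5 5].
Its determinant is (-3)·5 − 2·5 = -25.
The cofactor carries sign (−1)^(2+3) = −1, so C_{2,3} = −(-25) = 25.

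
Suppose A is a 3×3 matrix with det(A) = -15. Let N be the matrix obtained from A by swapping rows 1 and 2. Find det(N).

Swapping two rows multiplies the determinant by −1.
det(N) = (-1)·(-15) = 15

det(N) = 15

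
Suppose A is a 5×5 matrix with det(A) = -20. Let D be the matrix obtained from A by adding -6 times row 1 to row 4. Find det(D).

det(D) = -20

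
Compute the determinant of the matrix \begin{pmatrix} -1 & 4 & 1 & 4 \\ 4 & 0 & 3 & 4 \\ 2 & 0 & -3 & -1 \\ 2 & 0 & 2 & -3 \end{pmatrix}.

The determinant is -384.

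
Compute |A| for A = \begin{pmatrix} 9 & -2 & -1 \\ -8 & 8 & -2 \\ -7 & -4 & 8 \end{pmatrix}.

Expand along row 1:
  + 9 · |8 -2; -4 8| = 9·(64 − 8) = 504
  − (-2) · |-8 -2; -7 8| = −(-2)·(-64 − 14) = -156
  + (-1) · |-8 8; -7 -4| = (-1)·(32 − (-56)) = -88
Sum: (504) + (-156) + (-88) = 260

det(A) = 260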